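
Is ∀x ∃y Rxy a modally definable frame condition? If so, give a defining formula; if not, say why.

Yes: it is seriality, defined by the D schema □p → ◇p.
Suppose □p→◇p is valid. At any x set V(p)=W. Then □p at x, so ◇p at x, so x has a successor.

Definable; □p → ◇p defines it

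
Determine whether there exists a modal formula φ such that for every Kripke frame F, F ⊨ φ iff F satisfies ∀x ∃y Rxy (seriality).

Yes — defined by □p → ◇p

Yes: it is seriality, defined by the D schema □p → ◇p.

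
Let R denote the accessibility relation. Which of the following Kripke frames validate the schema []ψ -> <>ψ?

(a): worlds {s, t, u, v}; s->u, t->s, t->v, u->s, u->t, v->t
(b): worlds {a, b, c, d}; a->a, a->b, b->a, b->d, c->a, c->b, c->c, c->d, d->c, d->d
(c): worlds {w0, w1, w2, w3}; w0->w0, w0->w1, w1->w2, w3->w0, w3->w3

Frame correspondent (Sahlqvist): forall x exists y Rxy — i.e. seriality.
(a): condition met.
(b): condition met.
(c): fails — world w2 has no successor.

(a), (b)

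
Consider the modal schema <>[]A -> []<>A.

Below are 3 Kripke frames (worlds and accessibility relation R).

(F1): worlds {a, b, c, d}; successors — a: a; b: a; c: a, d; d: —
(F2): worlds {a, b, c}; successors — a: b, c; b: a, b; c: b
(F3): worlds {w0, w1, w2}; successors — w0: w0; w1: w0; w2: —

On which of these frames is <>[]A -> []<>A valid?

Frame correspondent (Sahlqvist): forall x forall y forall z (Rxy & Rxz -> exists w (Ryw & Rzw)) — i.e. convergence.
(F1): fails — Rca and Rcd but a and d have no common successor.
(F2): ✓.
(F3): ✓.
Valid on: (F2), (F3).

(F2), (F3)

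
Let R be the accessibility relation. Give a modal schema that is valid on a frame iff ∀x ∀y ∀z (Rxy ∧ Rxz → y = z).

◇ψ → □ψ

This is partial functionality; the standard corresponding axiom is CD: ◇ψ → □ψ.
Suppose ◇ψ→□ψ is valid. Take Rxy, Rxz and set V(ψ)={y}. Then ◇ψ at x, so □ψ at x, so ψ at z, i.e. z=y.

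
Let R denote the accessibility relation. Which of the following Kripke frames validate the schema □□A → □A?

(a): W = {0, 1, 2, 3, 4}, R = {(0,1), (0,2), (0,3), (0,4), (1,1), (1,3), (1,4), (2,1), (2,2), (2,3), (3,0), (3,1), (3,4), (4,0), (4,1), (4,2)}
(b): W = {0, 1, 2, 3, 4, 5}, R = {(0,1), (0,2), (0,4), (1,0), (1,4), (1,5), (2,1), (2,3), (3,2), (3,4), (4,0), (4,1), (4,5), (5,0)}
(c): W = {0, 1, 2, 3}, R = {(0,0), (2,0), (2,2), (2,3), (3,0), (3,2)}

The schema corresponds to density: ∀x ∀y (Rxy → ∃z (Rxz ∧ Rzy)).
(a): fails — R40 but no z with R4z and Rz0.
(b): fails — R34 but no z with R3z and Rz4.
(c): satisfies the condition.

(c)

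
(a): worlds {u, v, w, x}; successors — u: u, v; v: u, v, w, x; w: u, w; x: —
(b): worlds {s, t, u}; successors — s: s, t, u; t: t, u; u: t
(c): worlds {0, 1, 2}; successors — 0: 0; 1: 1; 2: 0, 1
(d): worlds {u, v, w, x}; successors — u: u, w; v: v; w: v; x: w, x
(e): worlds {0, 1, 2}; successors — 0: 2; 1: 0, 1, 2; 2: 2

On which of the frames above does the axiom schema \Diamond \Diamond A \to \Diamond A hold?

Frame correspondent (Sahlqvist): \forall x \forall y \forall z (Rxy \wedge Ryz \to Rxz) — i.e. transitivity.
(a): fails — Ruv and Rvw but not Ruw.
(b): fails — Rut and Rtu but not Ruu.
(c): condition met.
(d): fails — Rxw and Rwv but not Rxv.
(e): condition met.
Valid on: (c), (e).

(c), (e)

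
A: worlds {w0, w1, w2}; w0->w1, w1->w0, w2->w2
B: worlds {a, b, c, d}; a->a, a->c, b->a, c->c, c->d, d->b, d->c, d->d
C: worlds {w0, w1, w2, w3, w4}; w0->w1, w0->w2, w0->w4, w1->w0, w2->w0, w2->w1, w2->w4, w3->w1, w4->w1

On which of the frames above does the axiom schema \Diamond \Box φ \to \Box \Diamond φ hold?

Frame correspondent (Sahlqvist): \forall x \forall y \forall z (Rxy \wedge Rxz \to \exists w (Ryw \wedge Rzw)) — i.e. convergence.
A: holds.
B: fails — Rdc and Rdb but c and b have no common successor.
C: fails — Rw0w4 and Rw0w1 but w4 and w1 have no common successor.
Valid on: A.

A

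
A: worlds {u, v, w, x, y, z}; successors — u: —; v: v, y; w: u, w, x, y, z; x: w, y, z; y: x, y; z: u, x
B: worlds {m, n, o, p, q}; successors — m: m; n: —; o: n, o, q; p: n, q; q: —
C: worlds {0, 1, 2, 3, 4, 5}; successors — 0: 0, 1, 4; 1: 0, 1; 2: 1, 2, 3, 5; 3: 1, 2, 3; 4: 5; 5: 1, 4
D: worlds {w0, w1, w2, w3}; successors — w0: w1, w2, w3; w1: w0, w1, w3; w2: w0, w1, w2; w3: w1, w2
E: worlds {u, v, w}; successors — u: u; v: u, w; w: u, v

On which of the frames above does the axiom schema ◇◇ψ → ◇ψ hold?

Frame correspondent (Sahlqvist): ∀x ∀y ∀z (Rxy ∧ Ryz → Rxz) — i.e. transitivity.
A: fails — Rxw and Rwu but not Rxu.
B: ✓.
C: fails — R10 and R04 but not R14.
D: fails — Rw1w0 and Rw0w2 but not Rw1w2.
E: fails — Rvw and Rwv but not Rvv.
Valid on: B.

B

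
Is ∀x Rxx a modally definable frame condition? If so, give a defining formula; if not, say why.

This is a Sahlqvist condition; the T axiom □r → r defines it.
Suppose □r→r is valid. At any x set V(r)={w : Rxw}. Then □r holds at x, so r holds at x, i.e. Rxx.

Yes, by □r → r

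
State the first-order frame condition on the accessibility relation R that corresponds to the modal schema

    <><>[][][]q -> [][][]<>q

This is a Sahlqvist (Geach-type) schema ◇^2□^3q → □^3◇^1q.
Minimal-valuation argument: fix x; take any y with xR^2y and any z with xR^3z. Set V(q) to the set of worlds R-reachable from y in exactly 3 steps. Then □^3q holds at y, so the antecedent holds at x; validity forces ◇^1q at z, giving a w with zR^1w and yR^3w.
First-order correspondent: forall x forall y forall z ((x R^2 y & x R^3 z) -> exists w (y R^3 w & zRw)).

forall x forall y forall z ((x R^2 y & x R^3 z) -> exists w (y R^3 w & zRw))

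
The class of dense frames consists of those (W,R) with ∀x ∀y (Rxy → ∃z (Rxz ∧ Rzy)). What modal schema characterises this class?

The condition is density. The C4 schema □□r → □r defines it.
Suppose □□r→□r is valid. Take Rxy and set V(r)={w : xR²w}. Then □□r at x, so □r at x, so r at y, i.e. ∃z(Rxz∧Rzy).

□□r → □r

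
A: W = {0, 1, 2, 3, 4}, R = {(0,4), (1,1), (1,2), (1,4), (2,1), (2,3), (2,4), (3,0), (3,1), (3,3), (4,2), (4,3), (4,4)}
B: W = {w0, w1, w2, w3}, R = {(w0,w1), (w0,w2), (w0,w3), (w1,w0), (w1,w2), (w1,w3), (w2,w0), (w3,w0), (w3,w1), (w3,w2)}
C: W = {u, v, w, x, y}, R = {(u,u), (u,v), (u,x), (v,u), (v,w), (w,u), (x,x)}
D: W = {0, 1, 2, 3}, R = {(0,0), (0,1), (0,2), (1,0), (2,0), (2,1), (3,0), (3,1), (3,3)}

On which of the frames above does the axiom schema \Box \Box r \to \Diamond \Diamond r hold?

A, B, D

Frame correspondent (Sahlqvist): \forall x \exists w (x R^2 w \wedge x R^2 w) — i.e. a generalized confluence (Geach) condition.
A: holds.
B: holds.
C: fails — at y but no t with yR²t and yR²t.
D: holds.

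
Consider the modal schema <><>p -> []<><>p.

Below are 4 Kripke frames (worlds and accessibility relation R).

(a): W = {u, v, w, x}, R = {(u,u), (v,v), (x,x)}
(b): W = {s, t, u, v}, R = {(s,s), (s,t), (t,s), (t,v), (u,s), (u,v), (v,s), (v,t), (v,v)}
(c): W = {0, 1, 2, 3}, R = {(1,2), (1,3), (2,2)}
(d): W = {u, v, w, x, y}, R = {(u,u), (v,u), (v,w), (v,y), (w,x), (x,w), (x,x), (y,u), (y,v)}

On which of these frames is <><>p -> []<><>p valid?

Frame correspondent (Sahlqvist): forall x forall y forall z ((x R^2 y & xRz) -> exists w (y = w & z R^2 w)) — i.e. a generalized confluence (Geach) condition.
(a): ✓.
(b): ✓.
(c): fails — 1R²2, 1R3 but no w with 2=w and 3R²w.
(d): fails — vR²u, vRw but no t with u=t and wR²t.

(a), (b)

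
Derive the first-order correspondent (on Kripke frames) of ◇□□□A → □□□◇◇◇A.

This is a Sahlqvist (Geach-type) schema ◇^1□^3A → □^3◇^3A.
First-order correspondent: ∀x ∀y ∀z ((xRy ∧ xR³z) → ∃w (yR³w ∧ zR³w)).

∀x ∀y ∀z ((xRy ∧ xR³z) → ∃w (yR³w ∧ zR³w))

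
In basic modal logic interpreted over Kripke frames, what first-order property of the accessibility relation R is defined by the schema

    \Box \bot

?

□⊥ is valid iff no world has any successor (otherwise □⊥ fails at any world with one).

emptiness of R: \forall x \forall y \neg Rxy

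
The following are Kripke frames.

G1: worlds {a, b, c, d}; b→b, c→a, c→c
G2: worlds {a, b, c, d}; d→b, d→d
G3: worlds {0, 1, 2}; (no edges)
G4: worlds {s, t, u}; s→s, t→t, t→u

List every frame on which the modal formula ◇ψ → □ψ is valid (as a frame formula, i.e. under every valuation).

The schema corresponds to partial functionality: ∀x ∀y ∀z (Rxy ∧ Rxz → y = z).
G1: fails — c sees both a and c.
G2: fails — d sees both b and d.
G3: holds.
G4: fails — t sees both t and u.
Valid on: G3.

G3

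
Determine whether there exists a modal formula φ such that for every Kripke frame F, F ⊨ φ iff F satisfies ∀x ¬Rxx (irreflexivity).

Any modally definable frame class is closed under surjective bounded morphisms.
The 3-cycle (worlds w0,w1,w2 with w0→w1→w2→w0) is irreflexive, and the map sending every world to a single reflexive point • is a surjective bounded morphism (forth: every edge maps to (•,•); back: every world has a successor). So any modal formula valid on the 3-cycle is also valid on the reflexive point, which is not irreflexive.
So the class is not modally definable.

Not definable by any modal formula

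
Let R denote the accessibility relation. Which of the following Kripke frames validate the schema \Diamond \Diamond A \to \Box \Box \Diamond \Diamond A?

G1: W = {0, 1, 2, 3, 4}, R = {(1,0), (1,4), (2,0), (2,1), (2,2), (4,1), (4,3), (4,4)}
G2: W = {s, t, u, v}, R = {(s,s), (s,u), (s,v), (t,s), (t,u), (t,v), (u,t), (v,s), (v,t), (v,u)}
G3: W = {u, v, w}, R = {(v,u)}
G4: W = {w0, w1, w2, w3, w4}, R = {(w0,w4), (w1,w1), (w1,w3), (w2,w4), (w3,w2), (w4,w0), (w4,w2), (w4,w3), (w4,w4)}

G3

The schema corresponds to a generalized confluence (Geach) condition: \forall x \forall y \forall z ((x R^2 y \wedge x R^2 z) \to \exists w (y = w \wedge z R^2 w)).
G1: fails — 1R²1, 1R²3 but no w with 1=w and 3R²w.
G2: fails — sR²t, sR²u but no w with t=w and uR²w.
G3: ✓.
G4: fails — w0R²w0, w0R²w3 but no w with w0=w and w3R²w.
Valid on: G3.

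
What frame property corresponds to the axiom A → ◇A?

This is frame-equivalent to □A → A (substitute ¬A for A and contrapose).
Suppose □A→A is valid. At any x set V(A)={w : Rxw}. Then □A holds at x, so A holds at x, i.e. Rxx.

Reflexivity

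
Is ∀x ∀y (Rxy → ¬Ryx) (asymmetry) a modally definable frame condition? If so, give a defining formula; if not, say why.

If a class were modally definable it would be closed under surjective bounded morphisms (Goldblatt–Thomason).
The 5-cycle (worlds w0,w1,w2,w3,w4 with w0→w1→w2→w3→w4→w0) is asymmetric. Mapping every world to a single reflexive point • is a surjective bounded morphism, and the reflexive point is not asymmetric (R•• but asymmetry requires ¬R••).
Hence asymmetry is not modally definable.

Not definable by any modal formula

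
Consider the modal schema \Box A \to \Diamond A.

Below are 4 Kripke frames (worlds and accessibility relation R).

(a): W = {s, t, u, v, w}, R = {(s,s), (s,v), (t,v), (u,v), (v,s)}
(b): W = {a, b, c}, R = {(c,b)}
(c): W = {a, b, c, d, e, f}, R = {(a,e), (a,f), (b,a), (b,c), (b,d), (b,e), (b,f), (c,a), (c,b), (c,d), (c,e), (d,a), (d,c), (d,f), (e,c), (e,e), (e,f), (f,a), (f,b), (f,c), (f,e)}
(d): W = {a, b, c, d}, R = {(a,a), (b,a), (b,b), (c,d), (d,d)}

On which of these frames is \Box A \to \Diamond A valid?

(c), (d)

The schema corresponds to seriality: \forall x \exists y Rxy.
(a): fails — world w has no successor.
(b): fails — world a has no successor.
(c): ✓.
(d): ✓.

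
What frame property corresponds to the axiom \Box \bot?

emptiness of R

□⊥ is valid iff no world has any successor (otherwise □⊥ fails at any world with one).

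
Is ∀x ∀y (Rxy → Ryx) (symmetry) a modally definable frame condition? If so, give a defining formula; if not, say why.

Yes, by r → □◇r

This is a Sahlqvist condition; the B axiom r → □◇r defines it.
Suppose r→□◇r is valid. Take Rxy and set V(r)={x}. Then r at x, so □◇r at x, so ◇r at y, so some z with Ryz has r; z=x, i.e. Ryx.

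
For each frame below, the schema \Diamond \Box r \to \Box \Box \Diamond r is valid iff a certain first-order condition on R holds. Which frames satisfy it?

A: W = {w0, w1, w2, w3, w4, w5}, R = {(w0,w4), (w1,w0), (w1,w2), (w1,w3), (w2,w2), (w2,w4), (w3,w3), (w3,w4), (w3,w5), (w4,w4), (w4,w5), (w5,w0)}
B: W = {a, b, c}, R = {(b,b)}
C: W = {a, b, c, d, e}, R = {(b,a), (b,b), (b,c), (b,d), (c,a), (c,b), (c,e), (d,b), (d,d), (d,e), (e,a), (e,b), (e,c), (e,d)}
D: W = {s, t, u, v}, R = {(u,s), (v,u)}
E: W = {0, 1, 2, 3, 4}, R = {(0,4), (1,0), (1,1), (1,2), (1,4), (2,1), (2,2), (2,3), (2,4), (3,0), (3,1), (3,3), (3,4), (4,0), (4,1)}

Frame correspondent (Sahlqvist): \forall x \forall y \forall z ((xRy \wedge x R^2 z) \to \exists w (yRw \wedge zRw)) — i.e. a generalized confluence (Geach) condition.
A: fails — w0Rw4, w0R²w5 but no w with w4Rw and w5Rw.
B: holds.
C: fails — bRa, bR²a but no w with aRw and aRw.
D: fails — vRu, vR²s but no w with uRw and sRw.
E: fails — 0R4, 0R²0 but no w with 4Rw and 0Rw.

B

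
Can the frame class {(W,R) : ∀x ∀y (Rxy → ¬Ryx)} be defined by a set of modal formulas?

No — not modally definable

If a class were modally definable it would be closed under surjective bounded morphisms (Goldblatt–Thomason).
The 4-cycle (worlds 0,1,2,3 with 0→1→2→3→0) is asymmetric. Mapping every world to a single reflexive point • is a surjective bounded morphism, and the reflexive point is not asymmetric (R•• but asymmetry requires ¬R••).
So the class is not modally definable.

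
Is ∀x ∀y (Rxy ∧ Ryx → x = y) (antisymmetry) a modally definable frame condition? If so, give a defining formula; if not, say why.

If a class were modally definable it would be closed under surjective bounded morphisms (Goldblatt–Thomason).
The 4-cycle (worlds 0,1,2,3 with 0→1→2→3→0) is antisymmetric. Sending even-indexed worlds to a and odd-indexed worlds to b is a surjective bounded morphism onto the two-world frame with a↔b, which is not antisymmetric.
So the class is not modally definable.

No — not modally definable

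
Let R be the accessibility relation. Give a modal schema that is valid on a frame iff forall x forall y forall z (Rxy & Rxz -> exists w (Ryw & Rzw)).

◇□p → □◇p

The condition is convergence. The .2 schema ◇□p → □◇p defines it.
Suppose ◇□p→□◇p is valid. Take Rxy, Rxz and set V(p)={w : Ryw}. Then □p at y so ◇□p at x, so □◇p at x, so ◇p at z, giving w with Rzw and Ryw.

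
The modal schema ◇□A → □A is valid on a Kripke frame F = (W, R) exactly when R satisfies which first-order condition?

This is frame-equivalent to ◇A → □◇A (substitute ¬A for A and contrapose).
Suppose ◇A→□◇A is valid. Take Rxy, Rxz and set V(A)={y}. Then ◇A at x, so □◇A at x, so ◇A at z, so some w with Rzw has A; w=y, i.e. Rzy. By symmetry of the argument, Ryz.

the Euclidean property: ∀x ∀y ∀z (Rxy ∧ Rxz → Ryz)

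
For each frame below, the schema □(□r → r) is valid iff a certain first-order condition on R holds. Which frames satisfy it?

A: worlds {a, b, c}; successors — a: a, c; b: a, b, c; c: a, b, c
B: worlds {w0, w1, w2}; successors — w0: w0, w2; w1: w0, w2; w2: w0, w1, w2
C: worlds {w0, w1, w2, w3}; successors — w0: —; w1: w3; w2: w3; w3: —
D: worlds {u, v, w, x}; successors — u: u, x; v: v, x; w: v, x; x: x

Frame correspondent (Sahlqvist): ∀x ∀y (Rxy → Ryy) — i.e. shift-reflexivity.
A: ✓.
B: fails — Rw2w1 but not Rw1w1.
C: fails — Rw1w3 but not Rw3w3.
D: ✓.

A, D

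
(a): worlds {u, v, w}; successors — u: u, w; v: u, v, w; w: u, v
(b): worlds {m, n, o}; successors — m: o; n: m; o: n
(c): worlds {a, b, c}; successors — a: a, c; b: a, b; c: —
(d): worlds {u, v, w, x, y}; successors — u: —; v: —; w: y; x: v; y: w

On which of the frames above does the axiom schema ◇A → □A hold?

Frame correspondent (Sahlqvist): ∀x ∀y ∀z (Rxy ∧ Rxz → y = z) — i.e. partial functionality.
(a): fails — u sees both u and w.
(b): satisfies the condition.
(c): fails — a sees both a and c.
(d): satisfies the condition.
Valid on: (b), (d).

(b), (d)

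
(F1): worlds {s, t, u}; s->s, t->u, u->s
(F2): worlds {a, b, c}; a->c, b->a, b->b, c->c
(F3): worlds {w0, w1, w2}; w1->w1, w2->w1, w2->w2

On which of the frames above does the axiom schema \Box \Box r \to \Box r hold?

(F2), (F3)

The schema corresponds to density: \forall x \forall y (Rxy \to \exists z (Rxz \wedge Rzy)).
(F1): fails — Rtu but no z with Rtz and Rzu.
(F2): condition met.
(F3): condition met.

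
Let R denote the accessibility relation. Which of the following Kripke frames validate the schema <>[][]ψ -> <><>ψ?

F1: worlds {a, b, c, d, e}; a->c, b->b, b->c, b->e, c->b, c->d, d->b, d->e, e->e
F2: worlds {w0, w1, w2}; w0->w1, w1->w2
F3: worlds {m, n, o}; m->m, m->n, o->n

F1

Frame correspondent (Sahlqvist): forall x forall y (xRy -> exists w (y R^2 w & x R^2 w)) — i.e. a generalized confluence (Geach) condition.
F1: ✓.
F2: fails — w0Rw1 but no w with w1R²w and w0R²w.
F3: fails — mRn but no w with nR²w and mR²w.
Valid on: F1.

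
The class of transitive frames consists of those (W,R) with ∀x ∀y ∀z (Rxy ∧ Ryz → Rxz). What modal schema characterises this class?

□s → □□s

A defining formula is □s → □□s (the 4 axiom).
Suppose □s→□□s is valid. Take Rxy, Ryz and set V(s)={w : Rxw}. Then □s at x, so □□s at x, so □s at y, so s at z, i.e. Rxz.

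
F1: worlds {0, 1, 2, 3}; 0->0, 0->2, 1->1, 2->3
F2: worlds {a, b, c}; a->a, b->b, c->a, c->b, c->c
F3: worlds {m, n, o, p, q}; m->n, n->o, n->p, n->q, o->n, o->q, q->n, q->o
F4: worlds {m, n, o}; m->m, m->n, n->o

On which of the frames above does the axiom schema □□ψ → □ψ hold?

Frame correspondent (Sahlqvist): ∀x ∀y (Rxy → ∃z (Rxz ∧ Rzy)) — i.e. density.
F1: fails — R23 but no z with R2z and Rz3.
F2: satisfies the condition.
F3: fails — Rnp but no z with Rnz and Rzp.
F4: fails — Rno but no z with Rnz and Rzo.

F2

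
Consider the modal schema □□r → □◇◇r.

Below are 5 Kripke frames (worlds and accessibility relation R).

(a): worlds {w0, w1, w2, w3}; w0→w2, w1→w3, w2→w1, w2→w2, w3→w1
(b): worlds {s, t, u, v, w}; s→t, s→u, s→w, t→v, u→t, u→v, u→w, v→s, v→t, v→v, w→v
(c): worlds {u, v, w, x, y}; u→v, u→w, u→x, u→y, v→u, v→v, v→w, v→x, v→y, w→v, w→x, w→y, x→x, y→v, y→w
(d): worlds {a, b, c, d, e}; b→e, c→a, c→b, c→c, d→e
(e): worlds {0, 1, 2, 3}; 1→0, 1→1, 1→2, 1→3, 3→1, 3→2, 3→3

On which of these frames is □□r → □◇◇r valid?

(b), (c)

Frame correspondent (Sahlqvist): ∀x ∀z (xRz → ∃w (xR²w ∧ zR²w)) — i.e. a generalized confluence (Geach) condition.
(a): fails — w1Rw3 but no w with w1R²w and w3R²w.
(b): holds.
(c): holds.
(d): fails — bRe but no w with bR²w and eR²w.
(e): fails — 1R0 but no w with 1R²w and 0R²w.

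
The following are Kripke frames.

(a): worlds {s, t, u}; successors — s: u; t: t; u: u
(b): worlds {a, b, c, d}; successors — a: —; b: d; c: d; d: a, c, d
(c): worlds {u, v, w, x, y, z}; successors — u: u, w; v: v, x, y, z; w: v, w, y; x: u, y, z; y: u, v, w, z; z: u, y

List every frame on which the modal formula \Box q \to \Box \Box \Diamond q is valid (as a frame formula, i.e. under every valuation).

This is the axiom for a generalized confluence (Geach) condition; its first-order frame correspondent is \forall x \forall z (x R^2 z \to \exists w (xRw \wedge zRw)).
(a): holds.
(b): fails — bR²a but no w with bRw and aRw.
(c): fails — uR²v but no t with uRt and vRt.
Valid on: (a).

(a)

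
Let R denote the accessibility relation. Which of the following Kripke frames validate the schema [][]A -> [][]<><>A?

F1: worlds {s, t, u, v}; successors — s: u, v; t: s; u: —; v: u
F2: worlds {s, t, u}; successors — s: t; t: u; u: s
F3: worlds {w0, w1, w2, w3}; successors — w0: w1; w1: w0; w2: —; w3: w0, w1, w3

Frame correspondent (Sahlqvist): forall x forall z (x R^2 z -> exists w (x R^2 w & z R^2 w)) — i.e. a generalized confluence (Geach) condition.
F1: fails — sR²u but no w with sR²w and uR²w.
F2: fails — sR²u but no w with sR²w and uR²w.
F3: condition met.

F3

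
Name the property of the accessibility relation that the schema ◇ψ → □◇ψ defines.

Suppose ◇ψ→□◇ψ is valid. Take Rxy, Rxz and set V(ψ)={y}. Then ◇ψ at x, so □◇ψ at x, so ◇ψ at z, so some w with Rzw has ψ; w=y, i.e. Rzy. By symmetry of the argument, Ryz.
Conversely, any frame satisfying ∀x ∀y ∀z (Rxy ∧ Rxz → Ryz) validates the schema.
So the correspondent is the Euclidean property.

the Euclidean property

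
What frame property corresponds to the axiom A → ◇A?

Reflexivity

Equivalently (dual form): □A → A.
Suppose □A→A is valid. At any x set V(A)={w : Rxw}. Then □A holds at x, so A holds at x, i.e. Rxx.
Conversely, on a frame with reflexivity the schema holds at every world under every valuation.
So the correspondent is reflexivity.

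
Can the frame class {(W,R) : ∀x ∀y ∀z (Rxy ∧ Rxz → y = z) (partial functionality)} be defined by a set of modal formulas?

Yes — defined by ◇p → □p

This is a Sahlqvist condition; the CD axiom ◇p → □p defines it.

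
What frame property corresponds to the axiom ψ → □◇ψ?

symmetry: ∀x ∀y (Rxy → Ryx)

This is the B axiom.
Its frame correspondent is symmetry — ∀x ∀y (Rxy → Ryx).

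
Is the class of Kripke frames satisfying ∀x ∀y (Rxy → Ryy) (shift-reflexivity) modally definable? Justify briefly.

This is a Sahlqvist condition; the T□ axiom □(□q → q) defines it.
Suppose □(□q→q) is valid. Take Rxy and set V(q)={w : Ryw}. Then at y, □q holds; since □(□q→q) at x, □q→q at y, so q at y, i.e. Ryy.

Definable; □(□q → q) defines it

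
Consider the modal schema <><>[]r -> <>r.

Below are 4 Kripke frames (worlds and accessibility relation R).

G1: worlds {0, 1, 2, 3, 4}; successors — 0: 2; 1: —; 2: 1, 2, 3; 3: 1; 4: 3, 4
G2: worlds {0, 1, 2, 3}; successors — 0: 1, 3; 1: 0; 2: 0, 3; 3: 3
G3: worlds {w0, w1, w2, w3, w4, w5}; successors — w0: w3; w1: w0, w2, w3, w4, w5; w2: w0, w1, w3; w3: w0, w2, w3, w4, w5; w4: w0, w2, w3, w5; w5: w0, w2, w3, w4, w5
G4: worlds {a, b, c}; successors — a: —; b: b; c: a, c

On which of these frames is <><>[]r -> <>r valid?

G3

The schema corresponds to a generalized confluence (Geach) condition: forall x forall y (x R^2 y -> exists w (yRw & xRw)).
G1: fails — 0R²1 but no w with 1Rw and 0Rw.
G2: fails — 1R²3 but no w with 3Rw and 1Rw.
G3: holds.
G4: fails — cR²a but no w with aRw and cRw.
Valid on: G3.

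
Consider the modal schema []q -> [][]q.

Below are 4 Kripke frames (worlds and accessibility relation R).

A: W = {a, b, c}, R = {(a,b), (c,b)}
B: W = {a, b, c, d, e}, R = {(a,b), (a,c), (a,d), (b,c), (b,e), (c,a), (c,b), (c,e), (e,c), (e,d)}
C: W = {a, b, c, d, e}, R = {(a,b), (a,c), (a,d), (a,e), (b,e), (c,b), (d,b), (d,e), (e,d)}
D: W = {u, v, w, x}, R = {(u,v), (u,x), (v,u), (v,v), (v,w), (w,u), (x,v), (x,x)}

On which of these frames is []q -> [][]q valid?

A

This is the axiom for transitivity; its first-order frame correspondent is forall x forall y forall z (Rxy & Ryz -> Rxz).
A: ✓.
B: fails — Rbc and Rcb but not Rbb.
C: fails — Rde and Red but not Rdd.
D: fails — Ruv and Rvw but not Ruw.
Valid on: A.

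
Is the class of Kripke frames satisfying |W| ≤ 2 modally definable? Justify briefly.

Modal frame validity is preserved under disjoint unions.
Any modal formula valid on each of 3 disjoint one-world frames is valid on their disjoint union (validity is preserved under disjoint unions). Each one-world frame has |W|=1≤2, but the union has |W|=3.
Hence having at most 2 worlds is not modally definable.

Not modally definable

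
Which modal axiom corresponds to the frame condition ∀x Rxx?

This is reflexivity; the standard corresponding axiom is T: □s → s.
Suppose □s→s is valid. At any x set V(s)={w : Rxw}. Then □s holds at x, so s holds at x, i.e. Rxx.

□s → s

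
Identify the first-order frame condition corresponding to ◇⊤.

Seriality

◇⊤ holds at w iff w has a successor, so frame-validity of ◇⊤ is exactly seriality. Equivalently via □q → ◇q:
Suppose □q→◇q is valid. At any x set V(q)=W. Then □q at x, so ◇q at x, so x has a successor.
The converse is a direct semantic check.
Frame condition: ∀x ∃y Rxy.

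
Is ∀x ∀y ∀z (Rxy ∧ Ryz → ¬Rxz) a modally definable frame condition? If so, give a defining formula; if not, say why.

No — not modally definable

If a class were modally definable it would be closed under surjective bounded morphisms (Goldblatt–Thomason).
The 3-cycle (worlds s,t,u with s→t→u→s) is intransitive. Mapping every world to a single reflexive point • is a surjective bounded morphism; the reflexive point is not intransitive (R••∧R•• but R••).
So the class is not modally definable.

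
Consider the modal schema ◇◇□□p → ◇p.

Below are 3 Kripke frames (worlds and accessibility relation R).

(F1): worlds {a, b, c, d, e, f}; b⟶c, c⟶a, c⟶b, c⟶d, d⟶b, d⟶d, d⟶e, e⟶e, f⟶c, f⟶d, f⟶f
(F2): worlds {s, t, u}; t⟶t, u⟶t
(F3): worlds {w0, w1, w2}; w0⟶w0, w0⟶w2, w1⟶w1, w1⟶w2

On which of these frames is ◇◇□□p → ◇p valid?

(F2)

The schema corresponds to a generalized confluence (Geach) condition: ∀x ∀y (xR²y → ∃w (yR²w ∧ xRw)).
(F1): fails — bR²a but no w with aR²w and bRw.
(F2): condition met.
(F3): fails — w0R²w2 but no w with w2R²w and w0Rw.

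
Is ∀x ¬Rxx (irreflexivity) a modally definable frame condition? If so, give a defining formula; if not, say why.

Not definable by any modal formula

Modal frame validity is preserved under surjective bounded morphisms.
The 2-cycle (worlds 0,1 with 0→1→0) is irreflexive, and the map sending every world to a single reflexive point • is a surjective bounded morphism (forth: every edge maps to (•,•); back: every world has a successor). So any modal formula valid on the 2-cycle is also valid on the reflexive point, which is not irreflexive.
Hence irreflexivity is not modally definable.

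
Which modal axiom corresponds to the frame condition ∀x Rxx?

□p → p

This is reflexivity; the standard corresponding axiom is T: □p → p.
Suppose □p→p is valid. At any x set V(p)={w : Rxw}. Then □p holds at x, so p holds at x, i.e. Rxx.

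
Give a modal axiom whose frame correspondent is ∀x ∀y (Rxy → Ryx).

A defining formula is q → □◇q (the B axiom).

q → □◇q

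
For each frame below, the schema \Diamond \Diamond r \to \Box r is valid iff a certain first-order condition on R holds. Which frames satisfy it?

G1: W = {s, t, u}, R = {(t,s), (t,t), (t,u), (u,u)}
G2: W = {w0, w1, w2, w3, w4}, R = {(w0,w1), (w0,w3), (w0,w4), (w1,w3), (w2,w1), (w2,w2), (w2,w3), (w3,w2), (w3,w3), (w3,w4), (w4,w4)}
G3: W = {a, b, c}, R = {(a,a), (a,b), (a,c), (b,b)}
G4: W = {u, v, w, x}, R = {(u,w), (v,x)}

G4

Frame correspondent (Sahlqvist): \forall x \forall y \forall z ((x R^2 y \wedge xRz) \to \exists w (y = w \wedge z = w)) — i.e. a generalized confluence (Geach) condition.
G1: fails — tR²s, tRt but s ≠ t.
G2: fails — w0R²w2, w0Rw1 but w2 ≠ w1.
G3: fails — aR²a, aRb but a ≠ b.
G4: satisfies the condition.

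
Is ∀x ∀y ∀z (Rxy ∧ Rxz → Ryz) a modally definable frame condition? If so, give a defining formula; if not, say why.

Definable; ◇q → □◇q defines it

The condition is the Euclidean property. A defining modal formula is ◇q → □◇q.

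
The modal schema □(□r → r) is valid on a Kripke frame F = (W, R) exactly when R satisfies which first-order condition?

shift-reflexivity: ∀x ∀y (Rxy → Ryy)

Suppose □(□r→r) is valid. Take Rxy and set V(r)={w : Ryw}. Then at y, □r holds; since □(□r→r) at x, □r→r at y, so r at y, i.e. Ryy.
Conversely, on a frame with shift-reflexivity the schema holds at every world under every valuation.
So the correspondent is shift-reflexivity.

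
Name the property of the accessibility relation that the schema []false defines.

□⊥ is valid iff no world has any successor (otherwise □⊥ fails at any world with one).

emptiness of R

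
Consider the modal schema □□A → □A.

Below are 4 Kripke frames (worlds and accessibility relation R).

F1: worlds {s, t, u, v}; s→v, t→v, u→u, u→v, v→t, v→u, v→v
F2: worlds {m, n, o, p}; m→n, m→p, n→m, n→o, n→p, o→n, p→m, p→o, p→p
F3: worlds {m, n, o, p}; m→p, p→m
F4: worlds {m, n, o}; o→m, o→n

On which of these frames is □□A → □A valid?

This is the axiom for density; its first-order frame correspondent is ∀x ∀y (Rxy → ∃z (Rxz ∧ Rzy)).
F1: ✓.
F2: fails — Ron but no z with Roz and Rzn.
F3: fails — Rpm but no z with Rpz and Rzm.
F4: fails — Rom but no z with Roz and Rzm.

F1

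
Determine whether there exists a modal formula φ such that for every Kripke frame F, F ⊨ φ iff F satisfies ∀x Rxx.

The condition is reflexivity. A defining modal formula is □p → p.

Yes — defined by □p → p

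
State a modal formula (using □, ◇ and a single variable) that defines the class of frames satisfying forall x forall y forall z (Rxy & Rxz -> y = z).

A defining formula is ◇ψ → □ψ (the CD axiom).
Suppose ◇ψ→□ψ is valid. Take Rxy, Rxz and set V(ψ)={y}. Then ◇ψ at x, so □ψ at x, so ψ at z, i.e. z=y.

◇ψ → □ψ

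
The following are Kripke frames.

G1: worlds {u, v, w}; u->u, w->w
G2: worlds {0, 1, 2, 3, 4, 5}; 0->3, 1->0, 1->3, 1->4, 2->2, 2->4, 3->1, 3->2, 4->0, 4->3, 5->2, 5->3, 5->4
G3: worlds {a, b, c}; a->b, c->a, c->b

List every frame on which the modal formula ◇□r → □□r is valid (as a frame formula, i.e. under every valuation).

G1

This is the axiom for a generalized confluence (Geach) condition; its first-order frame correspondent is ∀x ∀y ∀z ((xRy ∧ xR²z) → ∃w (yRw ∧ z = w)).
G1: satisfies the condition.
G2: fails — 1R0, 1R²0 but no w with 0Rw and 0=w.
G3: fails — cRb, cR²b but no w with bRw and b=w.
Valid on: G1.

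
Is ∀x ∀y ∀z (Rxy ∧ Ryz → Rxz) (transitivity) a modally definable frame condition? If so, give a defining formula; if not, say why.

The condition is transitivity. A defining modal formula is □p → □□p.
Suppose □p→□□p is valid. Take Rxy, Ryz and set V(p)={w : Rxw}. Then □p at x, so □□p at x, so □p at y, so p at z, i.e. Rxz.

Yes, by □p → □□p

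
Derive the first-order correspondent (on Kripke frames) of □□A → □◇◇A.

This is a Sahlqvist (Geach-type) schema ◇^0□^2A → □^1◇^2A.
First-order correspondent: ∀x ∀z (xRz → ∃w (xR²w ∧ zR²w)).

∀x ∀z (xRz → ∃w (xR²w ∧ zR²w))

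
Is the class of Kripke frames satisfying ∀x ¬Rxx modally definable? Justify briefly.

Not modally definable

Any modally definable frame class is closed under surjective bounded morphisms.
The 4-cycle (worlds s,t,u,v with s→t→u→v→s) is irreflexive, and the map sending every world to a single reflexive point • is a surjective bounded morphism (forth: every edge maps to (•,•); back: every world has a successor). So any modal formula valid on the 4-cycle is also valid on the reflexive point, which is not irreflexive.
So no modal formula (or set of formulas) defines exactly the irreflexive frames.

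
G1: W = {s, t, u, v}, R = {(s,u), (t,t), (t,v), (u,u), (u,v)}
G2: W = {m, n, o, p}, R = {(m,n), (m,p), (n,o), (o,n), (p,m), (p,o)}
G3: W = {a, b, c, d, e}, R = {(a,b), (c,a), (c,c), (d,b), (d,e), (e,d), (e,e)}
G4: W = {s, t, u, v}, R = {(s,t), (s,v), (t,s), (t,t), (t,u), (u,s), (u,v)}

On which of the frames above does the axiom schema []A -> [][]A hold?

none

This is the axiom for transitivity; its first-order frame correspondent is forall x forall y forall z (Rxy & Ryz -> Rxz).
G1: fails — Rsu and Ruv but not Rsv.
G2: fails — Ron and Rno but not Roo.
G3: fails — Red and Rdb but not Reb.
G4: fails — Rus and Rst but not Rut.
Valid on no frame.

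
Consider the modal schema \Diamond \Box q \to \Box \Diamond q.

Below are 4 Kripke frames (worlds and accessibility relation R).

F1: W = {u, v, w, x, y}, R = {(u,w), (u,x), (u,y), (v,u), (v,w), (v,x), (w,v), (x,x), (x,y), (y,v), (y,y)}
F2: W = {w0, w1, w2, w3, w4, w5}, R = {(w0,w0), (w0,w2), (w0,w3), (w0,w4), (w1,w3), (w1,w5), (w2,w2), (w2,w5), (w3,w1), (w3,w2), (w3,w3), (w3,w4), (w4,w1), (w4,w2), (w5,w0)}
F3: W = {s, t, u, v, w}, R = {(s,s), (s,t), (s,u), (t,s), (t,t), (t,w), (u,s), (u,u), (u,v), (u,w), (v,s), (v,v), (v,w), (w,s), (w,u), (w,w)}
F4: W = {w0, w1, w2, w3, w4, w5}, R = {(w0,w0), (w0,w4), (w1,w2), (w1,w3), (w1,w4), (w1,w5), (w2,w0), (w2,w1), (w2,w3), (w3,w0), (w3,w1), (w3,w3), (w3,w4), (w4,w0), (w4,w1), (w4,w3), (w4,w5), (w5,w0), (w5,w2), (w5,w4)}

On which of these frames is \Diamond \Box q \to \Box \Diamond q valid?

F3, F4

The schema corresponds to convergence: \forall x \forall y \forall z (Rxy \wedge Rxz \to \exists w (Ryw \wedge Rzw)).
F1: fails — Ruw and Rux but w and x have no common successor.
F2: fails — Rw1w5 and Rw1w3 but w5 and w3 have no common successor.
F3: holds.
F4: holds.
Valid on: F3, F4.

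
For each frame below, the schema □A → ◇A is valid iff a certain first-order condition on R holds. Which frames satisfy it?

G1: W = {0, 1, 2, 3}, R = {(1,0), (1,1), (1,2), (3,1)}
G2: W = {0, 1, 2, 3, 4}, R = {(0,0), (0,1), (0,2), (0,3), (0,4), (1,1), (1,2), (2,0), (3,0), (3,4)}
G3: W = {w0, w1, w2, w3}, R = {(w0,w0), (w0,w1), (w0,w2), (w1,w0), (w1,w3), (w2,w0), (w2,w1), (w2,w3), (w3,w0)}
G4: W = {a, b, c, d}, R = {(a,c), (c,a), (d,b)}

Frame correspondent (Sahlqvist): ∀x ∃y Rxy — i.e. seriality.
G1: fails — world 0 has no successor.
G2: fails — world 4 has no successor.
G3: condition met.
G4: fails — world b has no successor.

G3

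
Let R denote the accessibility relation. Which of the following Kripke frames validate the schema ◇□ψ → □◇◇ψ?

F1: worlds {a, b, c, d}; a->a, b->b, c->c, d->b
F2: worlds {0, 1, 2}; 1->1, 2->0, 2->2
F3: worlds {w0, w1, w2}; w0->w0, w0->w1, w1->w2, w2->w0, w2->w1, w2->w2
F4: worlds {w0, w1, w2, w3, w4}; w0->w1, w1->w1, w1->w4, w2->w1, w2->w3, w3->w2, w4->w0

Frame correspondent (Sahlqvist): ∀x ∀y ∀z ((xRy ∧ xRz) → ∃w (yRw ∧ zR²w)) — i.e. a generalized confluence (Geach) condition.
F1: ✓.
F2: fails — 2R0, 2R0 but no w with 0Rw and 0R²w.
F3: ✓.
F4: fails — w1Rw4, w1Rw4 but no w with w4Rw and w4R²w.

F1, F3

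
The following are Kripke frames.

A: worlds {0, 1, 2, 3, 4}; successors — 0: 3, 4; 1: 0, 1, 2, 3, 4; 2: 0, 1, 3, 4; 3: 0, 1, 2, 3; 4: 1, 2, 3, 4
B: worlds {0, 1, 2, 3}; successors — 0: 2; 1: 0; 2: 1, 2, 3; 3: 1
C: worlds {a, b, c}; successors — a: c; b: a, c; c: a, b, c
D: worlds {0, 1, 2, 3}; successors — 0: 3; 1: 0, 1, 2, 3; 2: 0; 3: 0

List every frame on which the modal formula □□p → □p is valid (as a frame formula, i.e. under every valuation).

This is the axiom for density; its first-order frame correspondent is ∀x ∀y (Rxy → ∃z (Rxz ∧ Rzy)).
A: condition met.
B: fails — R10 but no z with R1z and Rz0.
C: condition met.
D: fails — R20 but no z with R2z and Rz0.
Valid on: A, C.

A, C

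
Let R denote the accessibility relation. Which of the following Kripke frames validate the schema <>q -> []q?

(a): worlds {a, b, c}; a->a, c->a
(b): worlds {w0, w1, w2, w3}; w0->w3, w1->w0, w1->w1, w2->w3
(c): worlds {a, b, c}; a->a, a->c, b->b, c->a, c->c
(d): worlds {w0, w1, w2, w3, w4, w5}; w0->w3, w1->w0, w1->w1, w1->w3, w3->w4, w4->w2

(a)

The schema corresponds to partial functionality: forall x forall y forall z (Rxy & Rxz -> y = z).
(a): condition met.
(b): fails — w1 sees both w0 and w1.
(c): fails — a sees both a and c.
(d): fails — w1 sees both w0 and w1.
Valid on: (a).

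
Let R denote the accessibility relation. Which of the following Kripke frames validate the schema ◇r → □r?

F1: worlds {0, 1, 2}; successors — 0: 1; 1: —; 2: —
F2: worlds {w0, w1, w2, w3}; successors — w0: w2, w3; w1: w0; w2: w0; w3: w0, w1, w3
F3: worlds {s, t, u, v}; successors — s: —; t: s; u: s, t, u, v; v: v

F1

This is the axiom for partial functionality; its first-order frame correspondent is ∀x ∀y ∀z (Rxy ∧ Rxz → y = z).
F1: condition met.
F2: fails — w0 sees both w2 and w3.
F3: fails — u sees both s and t.
Valid on: F1.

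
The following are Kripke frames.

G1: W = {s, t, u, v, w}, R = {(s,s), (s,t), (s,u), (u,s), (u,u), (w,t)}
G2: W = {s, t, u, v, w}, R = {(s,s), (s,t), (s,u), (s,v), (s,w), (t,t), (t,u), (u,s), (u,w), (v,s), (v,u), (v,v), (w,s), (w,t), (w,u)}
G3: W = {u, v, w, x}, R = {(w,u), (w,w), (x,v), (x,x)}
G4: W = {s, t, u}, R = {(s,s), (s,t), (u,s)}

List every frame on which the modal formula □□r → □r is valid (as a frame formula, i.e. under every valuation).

This is the axiom for density; its first-order frame correspondent is ∀x ∀y (Rxy → ∃z (Rxz ∧ Rzy)).
G1: fails — Rwt but no z with Rwz and Rzt.
G2: holds.
G3: holds.
G4: holds.

G2, G3, G4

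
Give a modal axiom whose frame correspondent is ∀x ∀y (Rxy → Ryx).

r → □◇r

This is symmetry; the standard corresponding axiom is B: r → □◇r.
Suppose r→□◇r is valid. Take Rxy and set V(r)={x}. Then r at x, so □◇r at x, so ◇r at y, so some z with Ryz has r; z=x, i.e. Ryx.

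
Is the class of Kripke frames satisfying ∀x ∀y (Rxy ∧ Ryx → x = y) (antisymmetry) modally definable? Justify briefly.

Not definable by any modal formula

If a class were modally definable it would be closed under surjective bounded morphisms (Goldblatt–Thomason).
The 4-cycle (worlds a,b,c,d with a→b→c→d→a) is antisymmetric. Sending even-indexed worlds to a and odd-indexed worlds to b is a surjective bounded morphism onto the two-world frame with a↔b, which is not antisymmetric.
So no modal formula (or set of formulas) defines exactly the antisymmetric frames.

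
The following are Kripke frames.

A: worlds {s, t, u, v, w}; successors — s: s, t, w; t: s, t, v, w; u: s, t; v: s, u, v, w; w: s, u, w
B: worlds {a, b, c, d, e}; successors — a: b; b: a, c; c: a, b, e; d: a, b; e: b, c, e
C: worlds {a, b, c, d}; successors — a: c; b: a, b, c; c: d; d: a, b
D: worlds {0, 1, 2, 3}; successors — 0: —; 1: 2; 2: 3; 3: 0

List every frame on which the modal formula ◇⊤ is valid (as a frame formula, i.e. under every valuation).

A, B, C

This is the axiom for seriality; its first-order frame correspondent is ∀x ∃y Rxy.
A: condition met.
B: condition met.
C: condition met.
D: fails — world 0 has no successor.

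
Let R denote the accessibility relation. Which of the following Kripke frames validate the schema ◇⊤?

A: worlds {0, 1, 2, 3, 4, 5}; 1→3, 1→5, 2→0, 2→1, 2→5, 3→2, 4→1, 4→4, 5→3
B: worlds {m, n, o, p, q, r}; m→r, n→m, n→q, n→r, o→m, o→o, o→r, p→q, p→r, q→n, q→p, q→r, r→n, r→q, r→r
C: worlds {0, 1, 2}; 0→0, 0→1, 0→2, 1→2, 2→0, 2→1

B, C

This is the axiom for seriality; its first-order frame correspondent is ∀x ∃y Rxy.
A: fails — world 0 has no successor.
B: ✓.
C: ✓.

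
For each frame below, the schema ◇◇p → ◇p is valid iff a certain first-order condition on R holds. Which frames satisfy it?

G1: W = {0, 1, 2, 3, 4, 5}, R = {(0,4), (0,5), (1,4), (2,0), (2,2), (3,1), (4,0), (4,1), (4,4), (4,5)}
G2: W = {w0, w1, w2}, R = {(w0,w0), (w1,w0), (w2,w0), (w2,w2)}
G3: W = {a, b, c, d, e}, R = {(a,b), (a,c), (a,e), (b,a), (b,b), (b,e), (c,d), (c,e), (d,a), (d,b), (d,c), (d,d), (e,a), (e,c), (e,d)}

The schema corresponds to transitivity: ∀x ∀y ∀z (Rxy ∧ Ryz → Rxz).
G1: fails — R31 and R14 but not R34.
G2: holds.
G3: fails — Rcd and Rdc but not Rcc.
Valid on: G2.

G2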